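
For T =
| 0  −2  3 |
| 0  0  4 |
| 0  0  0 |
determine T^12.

[[0, 0, 0], [0, 0, 0], [0, 0, 0]]

T is strictly triangular, hence nilpotent: T^3 = 0, so T^12 = 0.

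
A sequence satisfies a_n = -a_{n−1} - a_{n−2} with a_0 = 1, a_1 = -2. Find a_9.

With companion matrix M = [[-1, -1], [1, 0]], [a_n, a_{n−1}]ᵀ = M·[a_{n−1}, a_{n−2}]ᵀ, so [a_9, a_8]ᵀ = M⁸·[a_1, a_0]ᵀ.
M⁸ = [[0, 1], [-1, -1]], giving [a_9, a_8]ᵀ = [[1], [1]].

1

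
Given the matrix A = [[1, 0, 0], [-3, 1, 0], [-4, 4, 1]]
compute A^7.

A = I + N where N = [[0, 0, 0], [-3, 0, 0], [-4, 4, 0]] is strictly lower-triangular, so N^3 = 0.
(I + N)^7 = I + 7·N + 21·N^2 = [[1, 0, 0], [-21, 1, 0], [-280, 28, 1]].

[[1, 0, 0], [-21, 1, 0], [-280, 28, 1]]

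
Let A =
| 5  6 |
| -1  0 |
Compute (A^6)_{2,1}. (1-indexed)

tr A = 5 and det A = 6, so the characteristic polynomial is λ² − (5)λ + (6) with roots 2 and 3.
Eigenvectors give P = [[-2, 3], [1, -1]] with P⁻¹ = [[1, 3], [1, 2]], and A = P·diag(2, 3)·P⁻¹.
Then A^6 = P·diag(64, 729)·P⁻¹ = [[-128, 2187], [64, -729]] · [[1, 3], [1, 2]] = [[2059, 3990], [-665, -1266]].

-665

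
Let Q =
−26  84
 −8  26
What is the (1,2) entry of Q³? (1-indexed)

336

tr Q = 0 and det Q = −4, so the characteristic polynomial is λ² − (0)λ + (−4) with roots −2 and 2.
Eigenvectors give P = [[7, −3], [2, −1]] with P⁻¹ = [[1, −3], [2, −7]], and Q = P·diag(−2, 2)·P⁻¹.
Then Q³ = P·diag(−8, 8)·P⁻¹ = [[−56, −24], [−16, −8]] · [[1, −3], [2, −7]] = [[−104, 336], [−32, 104]].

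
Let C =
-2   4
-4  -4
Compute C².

[[-12, -24], [24, 0]]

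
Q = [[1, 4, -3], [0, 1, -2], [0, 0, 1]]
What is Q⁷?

[[1, 28, -189], [0, 1, -14], [0, 0, 1]]

Q = I + N where N = [[0, 4, -3], [0, 0, -2], [0, 0, 0]] is strictly upper-triangular, so N³ = 0.
(I + N)⁷ = I + 7·N + 21·N² = [[1, 28, -189], [0, 1, -14], [0, 0, 1]].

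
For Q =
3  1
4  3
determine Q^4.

Q^2 = [[13, 6], [24, 13]]
Q^3 = [[63, 31], [124, 63]]
Q^4 = [[313, 156], [624, 313]]

[[313, 156], [624, 313]]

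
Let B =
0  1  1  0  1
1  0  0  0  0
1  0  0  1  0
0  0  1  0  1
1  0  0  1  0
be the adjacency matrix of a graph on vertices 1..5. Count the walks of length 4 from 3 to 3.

The number of length-4 walks from vertex 3 to vertex 3 is entry (3,3) of B⁴, where B is the adjacency matrix.
B² = [[3, 0, 0, 2, 0], [0, 1, 1, 0, 1], [0, 1, 2, 0, 2], [2, 0, 0, 2, 0], [0, 1, 2, 0, 2]]
B³ = [[0, 3, 5, 0, 5], [3, 0, 0, 2, 0], [5, 0, 0, 4, 0], [0, 2, 4, 0, 4], [5, 0, 0, 4, 0]]
B⁴ = [[13, 0, 0, 10, 0], [0, 3, 5, 0, 5], [0, 5, 9, 0, 9], [10, 0, 0, 8, 0], [0, 5, 9, 0, 9]]

9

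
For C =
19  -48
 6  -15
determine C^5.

[[2179, -5808], [726, -1935]]

tr C = 4 and det C = 3, so the characteristic polynomial is λ² − (4)λ + (3) with roots 1 and 3.
Eigenvectors give P = [[8, -3], [3, -1]] with P⁻¹ = [[-1, 3], [-3, 8]], and C = P·diag(1, 3)·P⁻¹.
Then C^5 = P·diag(1, 243)·P⁻¹ = [[8, -729], [3, -243]] · [[-1, 3], [-3, 8]] = [[2179, -5808], [726, -1935]].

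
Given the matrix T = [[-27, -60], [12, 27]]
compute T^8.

tr T = 0 and det T = -9, so the characteristic polynomial is λ² − (0)λ + (-9) with roots -3 and 3.
Eigenvectors give P = [[5, 2], [-2, -1]] with P⁻¹ = [[1, 2], [-2, -5]], and T = P·diag(-3, 3)·P⁻¹.
Then T^8 = P·diag(6561, 6561)·P⁻¹ = [[32805, 13122], [-13122, -6561]] · [[1, 2], [-2, -5]] = [[6561, 0], [0, 6561]].

[[6561, 0], [0, 6561]]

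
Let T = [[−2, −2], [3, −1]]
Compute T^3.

T^2 = [[−2, 6], [−9, −5]]
T^3 = [[22, −2], [3, 23]]

[[22, −2], [3, 23]]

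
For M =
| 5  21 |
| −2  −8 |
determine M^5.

[[185, 651], [−62, −218]]

tr M = −3 and det M = 2, so the characteristic polynomial is λ² − (−3)λ + (2) with roots −1 and −2.
Eigenvectors give P = [[−7, −3], [2, 1]] with P⁻¹ = [[−1, −3], [2, 7]], and M = P·diag(−1, −2)·P⁻¹.
Then M^5 = P·diag(−1, −32)·P⁻¹ = [[7, 96], [−2, −32]] · [[−1, −3], [2, 7]] = [[185, 651], [−62, −218]].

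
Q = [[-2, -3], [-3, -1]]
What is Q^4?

Q^2 = [[13, 9], [9, 10]]
Q^3 = [[-53, -48], [-48, -37]]
Q^4 = [[250, 207], [207, 181]]

[[250, 207], [207, 181]]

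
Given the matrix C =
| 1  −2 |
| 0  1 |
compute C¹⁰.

C = I + N where N = [[0, −2], [0, 0]] is strictly upper-triangular, so N² = 0.
(I + N)¹⁰ = I + 10·N = [[1, −20], [0, 1]].

[[1, −20], [0, 1]]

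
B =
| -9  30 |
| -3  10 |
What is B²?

B² = B (a projection; rank 1, trace 1), so B² = B.

[[-9, 30], [-3, 10]]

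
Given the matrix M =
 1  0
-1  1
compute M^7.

[[1, 0], [-7, 1]]

M = I + N where N = [[0, 0], [-1, 0]] is strictly lower-triangular, so N^2 = 0.
(I + N)^7 = I + 7·N = [[1, 0], [-7, 1]].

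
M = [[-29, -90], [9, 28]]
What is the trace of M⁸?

257

tr M = -1 and det M = -2, so the characteristic polynomial is λ² − (-1)λ + (-2) with roots -2 and 1.
Eigenvectors give P = [[-10, 3], [3, -1]] with P⁻¹ = [[-1, -3], [-3, -10]], and M = P·diag(-2, 1)·P⁻¹.
Then M⁸ = P·diag(256, 1)·P⁻¹ = [[-2560, 3], [768, -1]] · [[-1, -3], [-3, -10]] = [[2551, 7650], [-765, -2294]].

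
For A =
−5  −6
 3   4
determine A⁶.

[[127, 126], [−63, −62]]

tr A = −1 and det A = −2, so the characteristic polynomial is λ² − (−1)λ + (−2) with roots −2 and 1.
Eigenvectors give P = [[−2, 1], [1, −1]] with P⁻¹ = [[−1, −1], [−1, −2]], and A = P·diag(−2, 1)·P⁻¹.
Then A⁶ = P·diag(64, 1)·P⁻¹ = [[−128, 1], [64, −1]] · [[−1, −1], [−1, −2]] = [[127, 126], [−63, −62]].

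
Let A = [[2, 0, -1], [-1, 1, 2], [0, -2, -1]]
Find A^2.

[[4, 2, -1], [-3, -3, 1], [2, 0, -3]]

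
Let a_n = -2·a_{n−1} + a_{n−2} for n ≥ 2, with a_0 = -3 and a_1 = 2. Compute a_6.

With companion matrix Q = [[-2, 1], [1, 0]], [a_n, a_{n−1}]ᵀ = Q·[a_{n−1}, a_{n−2}]ᵀ, so [a_6, a_5]ᵀ = Q⁵·[a_1, a_0]ᵀ.
Q⁵ = [[-70, 29], [29, -12]], giving [a_6, a_5]ᵀ = [[-227], [94]].

-227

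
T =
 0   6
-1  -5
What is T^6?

tr T = -5 and det T = 6, so the characteristic polynomial is λ² − (-5)λ + (6) with roots -2 and -3.
Eigenvectors give P = [[3, -2], [-1, 1]] with P⁻¹ = [[1, 2], [1, 3]], and T = P·diag(-2, -3)·P⁻¹.
Then T^6 = P·diag(64, 729)·P⁻¹ = [[192, -1458], [-64, 729]] · [[1, 2], [1, 3]] = [[-1266, -3990], [665, 2059]].

[[-1266, -3990], [665, 2059]]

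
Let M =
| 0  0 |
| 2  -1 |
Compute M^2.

[[0, 0], [-2, 1]]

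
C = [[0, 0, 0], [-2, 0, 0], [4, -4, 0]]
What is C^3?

[[0, 0, 0], [0, 0, 0], [0, 0, 0]]

C is strictly triangular, hence nilpotent: C^3 = 0, so C^3 = 0.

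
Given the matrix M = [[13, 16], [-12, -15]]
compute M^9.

tr M = -2 and det M = -3, so the characteristic polynomial is λ² − (-2)λ + (-3) with roots -3 and 1.
Eigenvectors give P = [[-1, 4], [1, -3]] with P⁻¹ = [[3, 4], [1, 1]], and M = P·diag(-3, 1)·P⁻¹.
Then M^9 = P·diag(-19683, 1)·P⁻¹ = [[19683, 4], [-19683, -3]] · [[3, 4], [1, 1]] = [[59053, 78736], [-59052, -78735]].

[[59053, 78736], [-59052, -78735]]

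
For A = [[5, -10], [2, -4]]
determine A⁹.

[[5, -10], [2, -4]]

A² = A (a projection; rank 1, trace 1), so A⁹ = A.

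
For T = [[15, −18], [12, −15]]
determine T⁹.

tr T = 0 and det T = −9, so the characteristic polynomial is λ² − (0)λ + (−9) with roots 3 and −3.
Eigenvectors give P = [[−3, −1], [−2, −1]] with P⁻¹ = [[−1, 1], [2, −3]], and T = P·diag(3, −3)·P⁻¹.
Then T⁹ = P·diag(19683, −19683)·P⁻¹ = [[−59049, 19683], [−39366, 19683]] · [[−1, 1], [2, −3]] = [[98415, −118098], [78732, −98415]].

[[98415, −118098], [78732, −98415]]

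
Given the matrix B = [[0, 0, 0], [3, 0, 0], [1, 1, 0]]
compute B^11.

[[0, 0, 0], [0, 0, 0], [0, 0, 0]]

B is strictly triangular, hence nilpotent: B^3 = 0, so B^11 = 0.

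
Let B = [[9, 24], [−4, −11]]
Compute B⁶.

[[−1455, −4368], [728, 2185]]

tr B = −2 and det B = −3, so the characteristic polynomial is λ² − (−2)λ + (−3) with roots 1 and −3.
Eigenvectors give P = [[−3, −2], [1, 1]] with P⁻¹ = [[−1, −2], [1, 3]], and B = P·diag(1, −3)·P⁻¹.
Then B⁶ = P·diag(1, 729)·P⁻¹ = [[−3, −1458], [1, 729]] · [[−1, −2], [1, 3]] = [[−1455, −4368], [728, 2185]].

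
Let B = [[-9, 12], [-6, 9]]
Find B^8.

[[6561, 0], [0, 6561]]

tr B = 0 and det B = -9, so the characteristic polynomial is λ² − (0)λ + (-9) with roots -3 and 3.
Eigenvectors give P = [[2, -1], [1, -1]] with P⁻¹ = [[1, -1], [1, -2]], and B = P·diag(-3, 3)·P⁻¹.
Then B^8 = P·diag(6561, 6561)·P⁻¹ = [[13122, -6561], [6561, -6561]] · [[1, -1], [1, -2]] = [[6561, 0], [0, 6561]].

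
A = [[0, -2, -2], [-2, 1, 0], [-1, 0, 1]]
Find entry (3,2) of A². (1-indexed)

2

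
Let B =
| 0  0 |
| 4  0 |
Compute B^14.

B is strictly triangular, hence nilpotent: B^2 = 0, so B^14 = 0.

[[0, 0], [0, 0]]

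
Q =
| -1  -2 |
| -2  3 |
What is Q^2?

[[5, -4], [-4, 13]]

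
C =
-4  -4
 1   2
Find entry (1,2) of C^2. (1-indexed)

8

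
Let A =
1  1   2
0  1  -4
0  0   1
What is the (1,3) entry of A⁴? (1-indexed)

-16

A = I + N where N = [[0, 1, 2], [0, 0, -4], [0, 0, 0]] is strictly upper-triangular, so N³ = 0.
(I + N)⁴ = I + 4·N + 6·N² = [[1, 4, -16], [0, 1, -16], [0, 0, 1]].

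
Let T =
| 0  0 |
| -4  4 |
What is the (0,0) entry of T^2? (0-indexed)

0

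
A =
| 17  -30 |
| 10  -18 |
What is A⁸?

[[-18659, 37830], [-12610, 25476]]

tr A = -1 and det A = -6, so the characteristic polynomial is λ² − (-1)λ + (-6) with roots -3 and 2.
Eigenvectors give P = [[-3, -2], [-2, -1]] with P⁻¹ = [[1, -2], [-2, 3]], and A = P·diag(-3, 2)·P⁻¹.
Then A⁸ = P·diag(6561, 256)·P⁻¹ = [[-19683, -512], [-13122, -256]] · [[1, -2], [-2, 3]] = [[-18659, 37830], [-12610, 25476]].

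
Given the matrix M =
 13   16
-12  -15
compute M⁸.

[[-19679, -26240], [19680, 26241]]

tr M = -2 and det M = -3, so the characteristic polynomial is λ² − (-2)λ + (-3) with roots -3 and 1.
Eigenvectors give P = [[-1, 4], [1, -3]] with P⁻¹ = [[3, 4], [1, 1]], and M = P·diag(-3, 1)·P⁻¹.
Then M⁸ = P·diag(6561, 1)·P⁻¹ = [[-6561, 4], [6561, -3]] · [[3, 4], [1, 1]] = [[-19679, -26240], [19680, 26241]].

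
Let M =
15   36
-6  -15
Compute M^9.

tr M = 0 and det M = -9, so the characteristic polynomial is λ² − (0)λ + (-9) with roots -3 and 3.
Eigenvectors give P = [[-2, -3], [1, 1]] with P⁻¹ = [[1, 3], [-1, -2]], and M = P·diag(-3, 3)·P⁻¹.
Then M^9 = P·diag(-19683, 19683)·P⁻¹ = [[39366, -59049], [-19683, 19683]] · [[1, 3], [-1, -2]] = [[98415, 236196], [-39366, -98415]].

[[98415, 236196], [-39366, -98415]]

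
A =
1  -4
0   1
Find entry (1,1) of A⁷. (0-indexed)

1

A = I + N where N = [[0, -4], [0, 0]] is strictly upper-triangular, so N² = 0.
(I + N)⁷ = I + 7·N = [[1, -28], [0, 1]].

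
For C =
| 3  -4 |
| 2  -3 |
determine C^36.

C² = I (check: tr C = 0 and det C = -1), so C^36 = I since 36 is even.

[[1, 0], [0, 1]]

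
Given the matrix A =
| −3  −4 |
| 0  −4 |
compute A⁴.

[[81, 700], [0, 256]]

A² = [[9, 28], [0, 16]]
A³ = [[−27, −148], [0, −64]]
A⁴ = [[81, 700], [0, 256]]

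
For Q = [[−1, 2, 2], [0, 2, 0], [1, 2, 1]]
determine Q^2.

[[3, 6, 0], [0, 4, 0], [0, 8, 3]]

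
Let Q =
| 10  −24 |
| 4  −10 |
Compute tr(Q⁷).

tr Q = 0 and det Q = −4, so the characteristic polynomial is λ² − (0)λ + (−4) with roots 2 and −2.
Eigenvectors give P = [[3, 2], [1, 1]] with P⁻¹ = [[1, −2], [−1, 3]], and Q = P·diag(2, −2)·P⁻¹.
Then Q⁷ = P·diag(128, −128)·P⁻¹ = [[384, −256], [128, −128]] · [[1, −2], [−1, 3]] = [[640, −1536], [256, −640]].

0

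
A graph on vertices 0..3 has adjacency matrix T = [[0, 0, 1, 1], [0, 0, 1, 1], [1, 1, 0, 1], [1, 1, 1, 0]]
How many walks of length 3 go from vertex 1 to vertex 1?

The number of length-3 walks from vertex 1 to vertex 1 is entry (1,1) of T³, where T is the adjacency matrix.
T² = [[2, 2, 1, 1], [2, 2, 1, 1], [1, 1, 3, 2], [1, 1, 2, 3]]
T³ = [[2, 2, 5, 5], [2, 2, 5, 5], [5, 5, 4, 5], [5, 5, 5, 4]]

2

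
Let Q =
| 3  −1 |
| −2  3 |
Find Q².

[[11, −6], [−12, 11]]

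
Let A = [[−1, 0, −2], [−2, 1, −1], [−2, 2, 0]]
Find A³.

[[−1, 0, −6], [−6, 5, −3], [−6, 6, 2]]

A² = [[5, −4, 2], [2, −1, 3], [−2, 2, 2]]
A³ = [[−1, 0, −6], [−6, 5, −3], [−6, 6, 2]]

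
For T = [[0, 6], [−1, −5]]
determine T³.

[[30, 114], [−19, −65]]

tr T = −5 and det T = 6, so the characteristic polynomial is λ² − (−5)λ + (6) with roots −2 and −3.
Eigenvectors give P = [[−3, 2], [1, −1]] with P⁻¹ = [[−1, −2], [−1, −3]], and T = P·diag(−2, −3)·P⁻¹.
Then T³ = P·diag(−8, −27)·P⁻¹ = [[24, −54], [−8, 27]] · [[−1, −2], [−1, −3]] = [[30, 114], [−19, −65]].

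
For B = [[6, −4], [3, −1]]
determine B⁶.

tr B = 5 and det B = 6, so the characteristic polynomial is λ² − (5)λ + (6) with roots 3 and 2.
Eigenvectors give P = [[−4, −1], [−3, −1]] with P⁻¹ = [[−1, 1], [3, −4]], and B = P·diag(3, 2)·P⁻¹.
Then B⁶ = P·diag(729, 64)·P⁻¹ = [[−2916, −64], [−2187, −64]] · [[−1, 1], [3, −4]] = [[2724, −2660], [1995, −1931]].

[[2724, −2660], [1995, −1931]]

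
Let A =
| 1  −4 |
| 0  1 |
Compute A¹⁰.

A = I + N where N = [[0, −4], [0, 0]] is strictly upper-triangular, so N² = 0.
(I + N)¹⁰ = I + 10·N = [[1, −40], [0, 1]].

[[1, −40], [0, 1]]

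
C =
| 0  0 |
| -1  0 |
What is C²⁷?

[[0, 0], [0, 0]]

C is strictly triangular, hence nilpotent: C² = 0, so C²⁷ = 0.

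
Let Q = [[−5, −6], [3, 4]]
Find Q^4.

tr Q = −1 and det Q = −2, so the characteristic polynomial is λ² − (−1)λ + (−2) with roots −2 and 1.
Eigenvectors give P = [[2, 1], [−1, −1]] with P⁻¹ = [[1, 1], [−1, −2]], and Q = P·diag(−2, 1)·P⁻¹.
Then Q^4 = P·diag(16, 1)·P⁻¹ = [[32, 1], [−16, −1]] · [[1, 1], [−1, −2]] = [[31, 30], [−15, −14]].

[[31, 30], [−15, −14]]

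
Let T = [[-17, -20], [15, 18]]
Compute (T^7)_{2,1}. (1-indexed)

tr T = 1 and det T = -6, so the characteristic polynomial is λ² − (1)λ + (-6) with roots 3 and -2.
Eigenvectors give P = [[-1, -4], [1, 3]] with P⁻¹ = [[3, 4], [-1, -1]], and T = P·diag(3, -2)·P⁻¹.
Then T^7 = P·diag(2187, -128)·P⁻¹ = [[-2187, 512], [2187, -384]] · [[3, 4], [-1, -1]] = [[-7073, -9260], [6945, 9132]].

6945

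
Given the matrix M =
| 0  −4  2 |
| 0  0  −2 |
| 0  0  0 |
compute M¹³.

M is strictly triangular, hence nilpotent: M³ = 0, so M¹³ = 0.

[[0, 0, 0], [0, 0, 0], [0, 0, 0]]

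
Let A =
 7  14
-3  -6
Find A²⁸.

[[7, 14], [-3, -6]]

A² = A (a projection; rank 1, trace 1), so A²⁸ = A.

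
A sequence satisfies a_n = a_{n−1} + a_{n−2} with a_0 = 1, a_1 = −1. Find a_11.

With companion matrix A = [[1, 1], [1, 0]], [a_n, a_{n−1}]ᵀ = A·[a_{n−1}, a_{n−2}]ᵀ, so [a_11, a_10]ᵀ = A^10·[a_1, a_0]ᵀ.
A^10 = [[89, 55], [55, 34]], giving [a_11, a_10]ᵀ = [[−34], [−21]].

−34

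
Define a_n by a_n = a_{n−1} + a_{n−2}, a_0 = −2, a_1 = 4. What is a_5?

With companion matrix M = [[1, 1], [1, 0]], [a_n, a_{n−1}]ᵀ = M·[a_{n−1}, a_{n−2}]ᵀ, so [a_5, a_4]ᵀ = M⁴·[a_1, a_0]ᵀ.
M⁴ = [[5, 3], [3, 2]], giving [a_5, a_4]ᵀ = [[14], [8]].

14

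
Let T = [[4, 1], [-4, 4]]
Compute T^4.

T^2 = [[12, 8], [-32, 12]]
T^3 = [[16, 44], [-176, 16]]
T^4 = [[-112, 192], [-768, -112]]

[[-112, 192], [-768, -112]]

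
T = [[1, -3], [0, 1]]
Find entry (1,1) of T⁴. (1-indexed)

T = I + N where N = [[0, -3], [0, 0]] is strictly upper-triangular, so N² = 0.
(I + N)⁴ = I + 4·N = [[1, -12], [0, 1]].

1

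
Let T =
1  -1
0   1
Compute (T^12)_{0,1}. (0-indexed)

T = I + N where N = [[0, -1], [0, 0]] is strictly upper-triangular, so N^2 = 0.
(I + N)^12 = I + 12·N = [[1, -12], [0, 1]].

-12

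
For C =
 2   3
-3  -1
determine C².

[[-5, 3], [-3, -8]]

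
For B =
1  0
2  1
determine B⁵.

B = I + N where N = [[0, 0], [2, 0]] is strictly lower-triangular, so N² = 0.
(I + N)⁵ = I + 5·N = [[1, 0], [10, 1]].

[[1, 0], [10, 1]]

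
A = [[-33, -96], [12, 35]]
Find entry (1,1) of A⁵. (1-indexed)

-1953

tr A = 2 and det A = -3, so the characteristic polynomial is λ² − (2)λ + (-3) with roots 3 and -1.
Eigenvectors give P = [[-8, -3], [3, 1]] with P⁻¹ = [[1, 3], [-3, -8]], and A = P·diag(3, -1)·P⁻¹.
Then A⁵ = P·diag(243, -1)·P⁻¹ = [[-1944, 3], [729, -1]] · [[1, 3], [-3, -8]] = [[-1953, -5856], [732, 2195]].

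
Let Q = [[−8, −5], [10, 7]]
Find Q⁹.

tr Q = −1 and det Q = −6, so the characteristic polynomial is λ² − (−1)λ + (−6) with roots 2 and −3.
Eigenvectors give P = [[−1, −1], [2, 1]] with P⁻¹ = [[1, 1], [−2, −1]], and Q = P·diag(2, −3)·P⁻¹.
Then Q⁹ = P·diag(512, −19683)·P⁻¹ = [[−512, 19683], [1024, −19683]] · [[1, 1], [−2, −1]] = [[−39878, −20195], [40390, 20707]].

[[−39878, −20195], [40390, 20707]]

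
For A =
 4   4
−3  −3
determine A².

[[4, 4], [−3, −3]]

A² = A (a projection; rank 1, trace 1), so A² = A.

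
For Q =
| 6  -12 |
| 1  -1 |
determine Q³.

[[84, -228], [19, -49]]

tr Q = 5 and det Q = 6, so the characteristic polynomial is λ² − (5)λ + (6) with roots 3 and 2.
Eigenvectors give P = [[4, 3], [1, 1]] with P⁻¹ = [[1, -3], [-1, 4]], and Q = P·diag(3, 2)·P⁻¹.
Then Q³ = P·diag(27, 8)·P⁻¹ = [[108, 24], [27, 8]] · [[1, -3], [-1, 4]] = [[84, -228], [19, -49]].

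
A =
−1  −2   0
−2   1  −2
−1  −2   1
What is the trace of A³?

A² = [[5, 0, 4], [2, 9, −4], [4, −2, 5]]
A³ = [[−9, −18, 4], [−16, 13, −22], [−5, −20, 9]]

13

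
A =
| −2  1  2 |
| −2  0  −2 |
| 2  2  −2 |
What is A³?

A² = [[6, 2, −10], [0, −6, 0], [−12, −2, 4]]
A³ = [[−36, −14, 28], [12, 0, 12], [36, −4, −28]]

[[−36, −14, 28], [12, 0, 12], [36, −4, −28]]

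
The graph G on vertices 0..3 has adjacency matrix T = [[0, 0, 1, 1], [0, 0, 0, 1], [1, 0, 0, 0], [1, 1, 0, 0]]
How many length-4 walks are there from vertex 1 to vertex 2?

The number of length-4 walks from vertex 1 to vertex 2 is entry (1,2) of T⁴, where T is the adjacency matrix.
T² = [[2, 1, 0, 0], [1, 1, 0, 0], [0, 0, 1, 1], [0, 0, 1, 2]]
T³ = [[0, 0, 2, 3], [0, 0, 1, 2], [2, 1, 0, 0], [3, 2, 0, 0]]
T⁴ = [[5, 3, 0, 0], [3, 2, 0, 0], [0, 0, 2, 3], [0, 0, 3, 5]]

0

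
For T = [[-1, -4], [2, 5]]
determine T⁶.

[[-727, -1456], [728, 1457]]

tr T = 4 and det T = 3, so the characteristic polynomial is λ² − (4)λ + (3) with roots 1 and 3.
Eigenvectors give P = [[-2, -1], [1, 1]] with P⁻¹ = [[-1, -1], [1, 2]], and T = P·diag(1, 3)·P⁻¹.
Then T⁶ = P·diag(1, 729)·P⁻¹ = [[-2, -729], [1, 729]] · [[-1, -1], [1, 2]] = [[-727, -1456], [728, 1457]].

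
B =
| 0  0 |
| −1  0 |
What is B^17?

B is strictly triangular, hence nilpotent: B^2 = 0, so B^17 = 0.

[[0, 0], [0, 0]]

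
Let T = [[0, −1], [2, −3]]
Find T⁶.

tr T = −3 and det T = 2, so the characteristic polynomial is λ² − (−3)λ + (2) with roots −1 and −2.
Eigenvectors give P = [[1, −1], [1, −2]] with P⁻¹ = [[2, −1], [1, −1]], and T = P·diag(−1, −2)·P⁻¹.
Then T⁶ = P·diag(1, 64)·P⁻¹ = [[1, −64], [1, −128]] · [[2, −1], [1, −1]] = [[−62, 63], [−126, 127]].

[[−62, 63], [−126, 127]]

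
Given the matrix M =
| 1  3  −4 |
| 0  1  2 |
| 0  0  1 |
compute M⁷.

[[1, 21, 98], [0, 1, 14], [0, 0, 1]]

M = I + N where N = [[0, 3, −4], [0, 0, 2], [0, 0, 0]] is strictly upper-triangular, so N³ = 0.
(I + N)⁷ = I + 7·N + 21·N² = [[1, 21, 98], [0, 1, 14], [0, 0, 1]].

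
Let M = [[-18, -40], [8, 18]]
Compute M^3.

[[-72, -160], [32, 72]]

tr M = 0 and det M = -4, so the characteristic polynomial is λ² − (0)λ + (-4) with roots -2 and 2.
Eigenvectors give P = [[-5, -2], [2, 1]] with P⁻¹ = [[-1, -2], [2, 5]], and M = P·diag(-2, 2)·P⁻¹.
Then M^3 = P·diag(-8, 8)·P⁻¹ = [[40, -16], [-16, 8]] · [[-1, -2], [2, 5]] = [[-72, -160], [32, 72]].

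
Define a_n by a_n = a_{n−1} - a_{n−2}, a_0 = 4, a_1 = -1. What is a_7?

With companion matrix C = [[1, -1], [1, 0]], [a_n, a_{n−1}]ᵀ = C·[a_{n−1}, a_{n−2}]ᵀ, so [a_7, a_6]ᵀ = C^6·[a_1, a_0]ᵀ.
C^6 = [[1, 0], [0, 1]], giving [a_7, a_6]ᵀ = [[-1], [4]].

-1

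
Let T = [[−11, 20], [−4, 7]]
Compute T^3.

tr T = −4 and det T = 3, so the characteristic polynomial is λ² − (−4)λ + (3) with roots −3 and −1.
Eigenvectors give P = [[5, −2], [2, −1]] with P⁻¹ = [[1, −2], [2, −5]], and T = P·diag(−3, −1)·P⁻¹.
Then T^3 = P·diag(−27, −1)·P⁻¹ = [[−135, 2], [−54, 1]] · [[1, −2], [2, −5]] = [[−131, 260], [−52, 103]].

[[−131, 260], [−52, 103]]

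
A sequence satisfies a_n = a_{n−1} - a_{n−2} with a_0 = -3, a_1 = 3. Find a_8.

6

With companion matrix C = [[1, -1], [1, 0]], [a_n, a_{n−1}]ᵀ = C·[a_{n−1}, a_{n−2}]ᵀ, so [a_8, a_7]ᵀ = C⁷·[a_1, a_0]ᵀ.
C⁷ = [[1, -1], [1, 0]], giving [a_8, a_7]ᵀ = [[6], [3]].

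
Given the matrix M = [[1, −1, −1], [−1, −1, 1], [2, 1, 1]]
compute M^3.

M^2 = [[0, −1, −3], [2, 3, 1], [3, −2, 0]]
M^3 = [[−5, −2, −4], [1, −4, 2], [5, −1, −5]]

[[−5, −2, −4], [1, −4, 2], [5, −1, −5]]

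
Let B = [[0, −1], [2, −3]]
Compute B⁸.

tr B = −3 and det B = 2, so the characteristic polynomial is λ² − (−3)λ + (2) with roots −1 and −2.
Eigenvectors give P = [[1, −1], [1, −2]] with P⁻¹ = [[2, −1], [1, −1]], and B = P·diag(−1, −2)·P⁻¹.
Then B⁸ = P·diag(1, 256)·P⁻¹ = [[1, −256], [1, −512]] · [[2, −1], [1, −1]] = [[−254, 255], [−510, 511]].

[[−254, 255], [−510, 511]]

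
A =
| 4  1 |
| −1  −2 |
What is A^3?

[[58, 11], [−11, −8]]

A^2 = [[15, 2], [−2, 3]]
A^3 = [[58, 11], [−11, −8]]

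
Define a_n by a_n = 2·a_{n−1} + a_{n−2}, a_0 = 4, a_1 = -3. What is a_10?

-3194

With companion matrix Q = [[2, 1], [1, 0]], [a_n, a_{n−1}]ᵀ = Q·[a_{n−1}, a_{n−2}]ᵀ, so [a_10, a_9]ᵀ = Q^9·[a_1, a_0]ᵀ.
Q^9 = [[2378, 985], [985, 408]], giving [a_10, a_9]ᵀ = [[-3194], [-1323]].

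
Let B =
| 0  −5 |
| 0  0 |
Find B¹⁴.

B is strictly triangular, hence nilpotent: B² = 0, so B¹⁴ = 0.

[[0, 0], [0, 0]]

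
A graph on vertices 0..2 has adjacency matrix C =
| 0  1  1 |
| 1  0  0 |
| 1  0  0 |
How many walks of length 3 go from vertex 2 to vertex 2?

The number of length-3 walks from vertex 2 to vertex 2 is entry (2,2) of C³, where C is the adjacency matrix.
C² = [[2, 0, 0], [0, 1, 1], [0, 1, 1]]
C³ = [[0, 2, 2], [2, 0, 0], [2, 0, 0]]

0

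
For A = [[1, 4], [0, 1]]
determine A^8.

[[1, 32], [0, 1]]

A = I + N where N = [[0, 4], [0, 0]] is strictly upper-triangular, so N^2 = 0.
(I + N)^8 = I + 8·N = [[1, 32], [0, 1]].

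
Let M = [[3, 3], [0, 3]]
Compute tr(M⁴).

162

M² = [[9, 18], [0, 9]]
M³ = [[27, 81], [0, 27]]
M⁴ = [[81, 324], [0, 81]]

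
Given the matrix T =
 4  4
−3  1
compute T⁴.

T² = [[4, 20], [−15, −11]]
T³ = [[−44, 36], [−27, −71]]
T⁴ = [[−284, −140], [105, −179]]

[[−284, −140], [105, −179]]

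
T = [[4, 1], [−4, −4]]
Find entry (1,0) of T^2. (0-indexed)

0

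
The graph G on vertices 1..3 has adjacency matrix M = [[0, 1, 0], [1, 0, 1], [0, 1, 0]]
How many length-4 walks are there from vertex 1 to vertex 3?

2

The number of length-4 walks from vertex 1 to vertex 3 is entry (1,3) of M⁴, where M is the adjacency matrix.
M² = [[1, 0, 1], [0, 2, 0], [1, 0, 1]]
M³ = [[0, 2, 0], [2, 0, 2], [0, 2, 0]]
M⁴ = [[2, 0, 2], [0, 4, 0], [2, 0, 2]]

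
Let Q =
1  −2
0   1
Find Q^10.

[[1, −20], [0, 1]]

Q = I + N where N = [[0, −2], [0, 0]] is strictly upper-triangular, so N^2 = 0.
(I + N)^10 = I + 10·N = [[1, −20], [0, 1]].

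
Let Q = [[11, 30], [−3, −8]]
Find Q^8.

[[2551, 7650], [−765, −2294]]

tr Q = 3 and det Q = 2, so the characteristic polynomial is λ² − (3)λ + (2) with roots 1 and 2.
Eigenvectors give P = [[−3, 10], [1, −3]] with P⁻¹ = [[3, 10], [1, 3]], and Q = P·diag(1, 2)·P⁻¹.
Then Q^8 = P·diag(1, 256)·P⁻¹ = [[−3, 2560], [1, −768]] · [[3, 10], [1, 3]] = [[2551, 7650], [−765, −2294]].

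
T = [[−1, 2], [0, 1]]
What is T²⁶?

T² = I (check: tr T = 0 and det T = −1), so T²⁶ = I since 26 is even.

[[1, 0], [0, 1]]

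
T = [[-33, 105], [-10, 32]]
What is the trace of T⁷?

tr T = -1 and det T = -6, so the characteristic polynomial is λ² − (-1)λ + (-6) with roots -3 and 2.
Eigenvectors give P = [[-7, -3], [-2, -1]] with P⁻¹ = [[-1, 3], [2, -7]], and T = P·diag(-3, 2)·P⁻¹.
Then T⁷ = P·diag(-2187, 128)·P⁻¹ = [[15309, -384], [4374, -128]] · [[-1, 3], [2, -7]] = [[-16077, 48615], [-4630, 14018]].

-2059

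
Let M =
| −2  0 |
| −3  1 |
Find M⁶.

[[64, 0], [63, 1]]

tr M = −1 and det M = −2, so the characteristic polynomial is λ² − (−1)λ + (−2) with roots 1 and −2.
Eigenvectors give P = [[0, 1], [−1, 1]] with P⁻¹ = [[1, −1], [1, 0]], and M = P·diag(1, −2)·P⁻¹.
Then M⁶ = P·diag(1, 64)·P⁻¹ = [[0, 64], [−1, 64]] · [[1, −1], [1, 0]] = [[64, 0], [63, 1]].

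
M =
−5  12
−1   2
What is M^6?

tr M = −3 and det M = 2, so the characteristic polynomial is λ² − (−3)λ + (2) with roots −2 and −1.
Eigenvectors give P = [[4, 3], [1, 1]] with P⁻¹ = [[1, −3], [−1, 4]], and M = P·diag(−2, −1)·P⁻¹.
Then M^6 = P·diag(64, 1)·P⁻¹ = [[256, 3], [64, 1]] · [[1, −3], [−1, 4]] = [[253, −756], [63, −188]].

[[253, −756], [63, −188]]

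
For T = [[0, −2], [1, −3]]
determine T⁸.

tr T = −3 and det T = 2, so the characteristic polynomial is λ² − (−3)λ + (2) with roots −1 and −2.
Eigenvectors give P = [[−2, −1], [−1, −1]] with P⁻¹ = [[−1, 1], [1, −2]], and T = P·diag(−1, −2)·P⁻¹.
Then T⁸ = P·diag(1, 256)·P⁻¹ = [[−2, −256], [−1, −256]] · [[−1, 1], [1, −2]] = [[−254, 510], [−255, 511]].

[[−254, 510], [−255, 511]]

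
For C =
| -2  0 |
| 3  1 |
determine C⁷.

[[-128, 0], [129, 1]]

tr C = -1 and det C = -2, so the characteristic polynomial is λ² − (-1)λ + (-2) with roots 1 and -2.
Eigenvectors give P = [[0, -1], [-1, 1]] with P⁻¹ = [[-1, -1], [-1, 0]], and C = P·diag(1, -2)·P⁻¹.
Then C⁷ = P·diag(1, -128)·P⁻¹ = [[0, 128], [-1, -128]] · [[-1, -1], [-1, 0]] = [[-128, 0], [129, 1]].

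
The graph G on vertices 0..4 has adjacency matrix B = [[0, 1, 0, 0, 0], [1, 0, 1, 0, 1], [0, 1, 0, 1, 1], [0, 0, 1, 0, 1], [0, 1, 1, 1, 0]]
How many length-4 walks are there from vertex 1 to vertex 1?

The number of length-4 walks from vertex 1 to vertex 1 is entry (1,1) of B⁴, where B is the adjacency matrix.
B² = [[1, 0, 1, 0, 1], [0, 3, 1, 2, 1], [1, 1, 3, 1, 2], [0, 2, 1, 2, 1], [1, 1, 2, 1, 3]]
B³ = [[0, 3, 1, 2, 1], [3, 2, 6, 2, 6], [1, 6, 4, 5, 5], [2, 2, 5, 2, 5], [1, 6, 5, 5, 4]]
B⁴ = [[3, 2, 6, 2, 6], [2, 15, 10, 12, 10], [6, 10, 16, 9, 15], [2, 12, 9, 10, 9], [6, 10, 15, 9, 16]]

15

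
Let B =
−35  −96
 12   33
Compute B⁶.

[[6553, 17472], [−2184, −5823]]

tr B = −2 and det B = −3, so the characteristic polynomial is λ² − (−2)λ + (−3) with roots 1 and −3.
Eigenvectors give P = [[−8, −3], [3, 1]] with P⁻¹ = [[1, 3], [−3, −8]], and B = P·diag(1, −3)·P⁻¹.
Then B⁶ = P·diag(1, 729)·P⁻¹ = [[−8, −2187], [3, 729]] · [[1, 3], [−3, −8]] = [[6553, 17472], [−2184, −5823]].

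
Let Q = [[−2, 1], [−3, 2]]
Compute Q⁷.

[[−2, 1], [−3, 2]]

Q² = I (check: tr Q = 0 and det Q = −1), so Q⁷ = Q since 7 is odd.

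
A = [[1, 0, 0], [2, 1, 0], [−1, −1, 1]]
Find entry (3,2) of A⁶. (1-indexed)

A = I + N where N = [[0, 0, 0], [2, 0, 0], [−1, −1, 0]] is strictly lower-triangular, so N³ = 0.
(I + N)⁶ = I + 6·N + 15·N² = [[1, 0, 0], [12, 1, 0], [−36, −6, 1]].

−6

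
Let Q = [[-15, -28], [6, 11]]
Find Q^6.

[[5097, 10192], [-2184, -4367]]

tr Q = -4 and det Q = 3, so the characteristic polynomial is λ² − (-4)λ + (3) with roots -1 and -3.
Eigenvectors give P = [[-2, -7], [1, 3]] with P⁻¹ = [[3, 7], [-1, -2]], and Q = P·diag(-1, -3)·P⁻¹.
Then Q^6 = P·diag(1, 729)·P⁻¹ = [[-2, -5103], [1, 2187]] · [[3, 7], [-1, -2]] = [[5097, 10192], [-2184, -4367]].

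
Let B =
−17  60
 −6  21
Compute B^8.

tr B = 4 and det B = 3, so the characteristic polynomial is λ² − (4)λ + (3) with roots 3 and 1.
Eigenvectors give P = [[−3, 10], [−1, 3]] with P⁻¹ = [[3, −10], [1, −3]], and B = P·diag(3, 1)·P⁻¹.
Then B^8 = P·diag(6561, 1)·P⁻¹ = [[−19683, 10], [−6561, 3]] · [[3, −10], [1, −3]] = [[−59039, 196800], [−19680, 65601]].

[[−59039, 196800], [−19680, 65601]]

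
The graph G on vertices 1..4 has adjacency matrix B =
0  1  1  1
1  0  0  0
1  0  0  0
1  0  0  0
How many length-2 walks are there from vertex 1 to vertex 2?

0

The number of length-2 walks from vertex 1 to vertex 2 is entry (1,2) of B², where B is the adjacency matrix.
B² = [[3, 0, 0, 0], [0, 1, 1, 1], [0, 1, 1, 1], [0, 1, 1, 1]]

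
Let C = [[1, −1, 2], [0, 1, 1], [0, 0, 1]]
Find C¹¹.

[[1, −11, −33], [0, 1, 11], [0, 0, 1]]

C = I + N where N = [[0, −1, 2], [0, 0, 1], [0, 0, 0]] is strictly upper-triangular, so N³ = 0.
(I + N)¹¹ = I + 11·N + 55·N² = [[1, −11, −33], [0, 1, 11], [0, 0, 1]].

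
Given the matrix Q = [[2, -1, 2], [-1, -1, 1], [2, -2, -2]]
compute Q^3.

[[21, -2, 15], [-8, 9, 12], [12, -18, -4]]

Q^2 = [[9, -5, -1], [1, 0, -5], [2, 4, 6]]
Q^3 = [[21, -2, 15], [-8, 9, 12], [12, -18, -4]]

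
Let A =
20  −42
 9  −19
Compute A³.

tr A = 1 and det A = −2, so the characteristic polynomial is λ² − (1)λ + (−2) with roots −1 and 2.
Eigenvectors give P = [[2, 7], [1, 3]] with P⁻¹ = [[−3, 7], [1, −2]], and A = P·diag(−1, 2)·P⁻¹.
Then A³ = P·diag(−1, 8)·P⁻¹ = [[−2, 56], [−1, 24]] · [[−3, 7], [1, −2]] = [[62, −126], [27, −55]].

[[62, −126], [27, −55]]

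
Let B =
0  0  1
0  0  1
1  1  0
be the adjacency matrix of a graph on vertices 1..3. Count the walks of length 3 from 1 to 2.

The number of length-3 walks from vertex 1 to vertex 2 is entry (1,2) of B³, where B is the adjacency matrix.
B² = [[1, 1, 0], [1, 1, 0], [0, 0, 2]]
B³ = [[0, 0, 2], [0, 0, 2], [2, 2, 0]]

0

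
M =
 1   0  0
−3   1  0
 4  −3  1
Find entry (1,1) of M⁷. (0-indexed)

1

M = I + N where N = [[0, 0, 0], [−3, 0, 0], [4, −3, 0]] is strictly lower-triangular, so N³ = 0.
(I + N)⁷ = I + 7·N + 21·N² = [[1, 0, 0], [−21, 1, 0], [217, −21, 1]].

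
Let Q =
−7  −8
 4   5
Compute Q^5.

[[−487, −488], [244, 245]]

tr Q = −2 and det Q = −3, so the characteristic polynomial is λ² − (−2)λ + (−3) with roots 1 and −3.
Eigenvectors give P = [[−1, 2], [1, −1]] with P⁻¹ = [[1, 2], [1, 1]], and Q = P·diag(1, −3)·P⁻¹.
Then Q^5 = P·diag(1, −243)·P⁻¹ = [[−1, −486], [1, 243]] · [[1, 2], [1, 1]] = [[−487, −488], [244, 245]].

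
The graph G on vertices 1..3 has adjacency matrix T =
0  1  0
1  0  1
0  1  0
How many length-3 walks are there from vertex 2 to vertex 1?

The number of length-3 walks from vertex 2 to vertex 1 is entry (2,1) of T³, where T is the adjacency matrix.
T² = [[1, 0, 1], [0, 2, 0], [1, 0, 1]]
T³ = [[0, 2, 0], [2, 0, 2], [0, 2, 0]]

2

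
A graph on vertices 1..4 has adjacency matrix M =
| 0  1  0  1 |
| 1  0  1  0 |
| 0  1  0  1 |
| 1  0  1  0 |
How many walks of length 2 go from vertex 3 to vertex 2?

The number of length-2 walks from vertex 3 to vertex 2 is entry (3,2) of M², where M is the adjacency matrix.
M² = [[2, 0, 2, 0], [0, 2, 0, 2], [2, 0, 2, 0], [0, 2, 0, 2]]

0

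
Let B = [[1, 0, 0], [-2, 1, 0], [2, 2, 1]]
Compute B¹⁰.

[[1, 0, 0], [-20, 1, 0], [-160, 20, 1]]

B = I + N where N = [[0, 0, 0], [-2, 0, 0], [2, 2, 0]] is strictly lower-triangular, so N³ = 0.
(I + N)¹⁰ = I + 10·N + 45·N² = [[1, 0, 0], [-20, 1, 0], [-160, 20, 1]].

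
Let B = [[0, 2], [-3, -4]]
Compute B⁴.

B² = [[-6, -8], [12, 10]]
B³ = [[24, 20], [-30, -16]]
B⁴ = [[-60, -32], [48, 4]]

[[-60, -32], [48, 4]]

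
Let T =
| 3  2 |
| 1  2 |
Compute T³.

T² = [[11, 10], [5, 6]]
T³ = [[43, 42], [21, 22]]

[[43, 42], [21, 22]]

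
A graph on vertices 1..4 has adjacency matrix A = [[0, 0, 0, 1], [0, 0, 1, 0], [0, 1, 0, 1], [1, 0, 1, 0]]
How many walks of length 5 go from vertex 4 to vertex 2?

The number of length-5 walks from vertex 4 to vertex 2 is entry (4,2) of A⁵, where A is the adjacency matrix.
A² = [[1, 0, 1, 0], [0, 1, 0, 1], [1, 0, 2, 0], [0, 1, 0, 2]]
A³ = [[0, 1, 0, 2], [1, 0, 2, 0], [0, 2, 0, 3], [2, 0, 3, 0]]
A⁴ = [[2, 0, 3, 0], [0, 2, 0, 3], [3, 0, 5, 0], [0, 3, 0, 5]]
A⁵ = [[0, 3, 0, 5], [3, 0, 5, 0], [0, 5, 0, 8], [5, 0, 8, 0]]

0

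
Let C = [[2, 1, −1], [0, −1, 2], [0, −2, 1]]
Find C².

[[4, 3, −1], [0, −3, 0], [0, 0, −3]]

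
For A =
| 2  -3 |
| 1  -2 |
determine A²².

A² = I (check: tr A = 0 and det A = -1), so A²² = I since 22 is even.

[[1, 0], [0, 1]]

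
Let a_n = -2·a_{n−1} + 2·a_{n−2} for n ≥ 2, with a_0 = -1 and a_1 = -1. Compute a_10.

1792

With companion matrix T = [[-2, 2], [1, 0]], [a_n, a_{n−1}]ᵀ = T·[a_{n−1}, a_{n−2}]ᵀ, so [a_10, a_9]ᵀ = T^9·[a_1, a_0]ᵀ.
T^9 = [[-6688, 4896], [2448, -1792]], giving [a_10, a_9]ᵀ = [[1792], [-656]].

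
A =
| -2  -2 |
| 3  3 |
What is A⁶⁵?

A² = A (a projection; rank 1, trace 1), so A⁶⁵ = A.

[[-2, -2], [3, 3]]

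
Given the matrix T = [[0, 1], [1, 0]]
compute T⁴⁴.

[[1, 0], [0, 1]]

T² = I (check: tr T = 0 and det T = -1), so T⁴⁴ = I since 44 is even.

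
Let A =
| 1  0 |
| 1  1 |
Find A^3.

[[1, 0], [3, 1]]

A = I + N where N = [[0, 0], [1, 0]] is strictly lower-triangular, so N^2 = 0.
(I + N)^3 = I + 3·N = [[1, 0], [3, 1]].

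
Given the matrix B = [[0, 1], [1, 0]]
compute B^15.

B² = I (check: tr B = 0 and det B = −1), so B^15 = B since 15 is odd.

[[0, 1], [1, 0]]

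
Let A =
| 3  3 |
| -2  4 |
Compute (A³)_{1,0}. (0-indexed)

-62

A² = [[3, 21], [-14, 10]]
A³ = [[-33, 93], [-62, -2]]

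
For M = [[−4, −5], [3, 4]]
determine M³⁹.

[[−4, −5], [3, 4]]

M² = I (check: tr M = 0 and det M = −1), so M³⁹ = M since 39 is odd.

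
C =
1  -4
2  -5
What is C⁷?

tr C = -4 and det C = 3, so the characteristic polynomial is λ² − (-4)λ + (3) with roots -3 and -1.
Eigenvectors give P = [[1, -2], [1, -1]] with P⁻¹ = [[-1, 2], [-1, 1]], and C = P·diag(-3, -1)·P⁻¹.
Then C⁷ = P·diag(-2187, -1)·P⁻¹ = [[-2187, 2], [-2187, 1]] · [[-1, 2], [-1, 1]] = [[2185, -4372], [2186, -4373]].

[[2185, -4372], [2186, -4373]]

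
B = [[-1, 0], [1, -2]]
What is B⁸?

[[1, 0], [-255, 256]]

tr B = -3 and det B = 2, so the characteristic polynomial is λ² − (-3)λ + (2) with roots -1 and -2.
Eigenvectors give P = [[1, 0], [1, -1]] with P⁻¹ = [[1, 0], [1, -1]], and B = P·diag(-1, -2)·P⁻¹.
Then B⁸ = P·diag(1, 256)·P⁻¹ = [[1, 0], [1, -256]] · [[1, 0], [1, -1]] = [[1, 0], [-255, 256]].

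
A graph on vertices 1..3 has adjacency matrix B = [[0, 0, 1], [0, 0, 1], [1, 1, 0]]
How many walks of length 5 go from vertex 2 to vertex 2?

The number of length-5 walks from vertex 2 to vertex 2 is entry (2,2) of B⁵, where B is the adjacency matrix.
B² = [[1, 1, 0], [1, 1, 0], [0, 0, 2]]
B³ = [[0, 0, 2], [0, 0, 2], [2, 2, 0]]
B⁴ = [[2, 2, 0], [2, 2, 0], [0, 0, 4]]
B⁵ = [[0, 0, 4], [0, 0, 4], [4, 4, 0]]

0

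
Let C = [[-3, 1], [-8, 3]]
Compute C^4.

C² = I (check: tr C = 0 and det C = -1), so C^4 = I since 4 is even.

[[1, 0], [0, 1]]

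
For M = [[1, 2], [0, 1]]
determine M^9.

M = I + N where N = [[0, 2], [0, 0]] is strictly upper-triangular, so N^2 = 0.
(I + N)^9 = I + 9·N = [[1, 18], [0, 1]].

[[1, 18], [0, 1]]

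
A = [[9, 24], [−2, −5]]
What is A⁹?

[[78729, 236184], [−19682, −59045]]

tr A = 4 and det A = 3, so the characteristic polynomial is λ² − (4)λ + (3) with roots 3 and 1.
Eigenvectors give P = [[−4, 3], [1, −1]] with P⁻¹ = [[−1, −3], [−1, −4]], and A = P·diag(3, 1)·P⁻¹.
Then A⁹ = P·diag(19683, 1)·P⁻¹ = [[−78732, 3], [19683, −1]] · [[−1, −3], [−1, −4]] = [[78729, 236184], [−19682, −59045]].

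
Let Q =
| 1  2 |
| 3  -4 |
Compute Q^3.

[[-11, 38], [57, -106]]

Q^2 = [[7, -6], [-9, 22]]
Q^3 = [[-11, 38], [57, -106]]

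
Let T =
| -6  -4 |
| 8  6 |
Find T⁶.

[[64, 0], [0, 64]]

tr T = 0 and det T = -4, so the characteristic polynomial is λ² − (0)λ + (-4) with roots -2 and 2.
Eigenvectors give P = [[-1, -1], [1, 2]] with P⁻¹ = [[-2, -1], [1, 1]], and T = P·diag(-2, 2)·P⁻¹.
Then T⁶ = P·diag(64, 64)·P⁻¹ = [[-64, -64], [64, 128]] · [[-2, -1], [1, 1]] = [[64, 0], [0, 64]].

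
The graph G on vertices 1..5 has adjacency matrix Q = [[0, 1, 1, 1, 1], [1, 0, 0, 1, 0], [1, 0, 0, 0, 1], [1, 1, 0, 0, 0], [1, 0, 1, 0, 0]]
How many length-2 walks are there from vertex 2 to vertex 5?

1

The number of length-2 walks from vertex 2 to vertex 5 is entry (2,5) of Q², where Q is the adjacency matrix.
Q² = [[4, 1, 1, 1, 1], [1, 2, 1, 1, 1], [1, 1, 2, 1, 1], [1, 1, 1, 2, 1], [1, 1, 1, 1, 2]]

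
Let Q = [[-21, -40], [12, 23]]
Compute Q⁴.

[[-399, -800], [240, 481]]

tr Q = 2 and det Q = -3, so the characteristic polynomial is λ² − (2)λ + (-3) with roots -1 and 3.
Eigenvectors give P = [[-2, -5], [1, 3]] with P⁻¹ = [[-3, -5], [1, 2]], and Q = P·diag(-1, 3)·P⁻¹.
Then Q⁴ = P·diag(1, 81)·P⁻¹ = [[-2, -405], [1, 243]] · [[-3, -5], [1, 2]] = [[-399, -800], [240, 481]].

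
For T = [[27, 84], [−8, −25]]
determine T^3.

[[195, 588], [−56, −169]]

tr T = 2 and det T = −3, so the characteristic polynomial is λ² − (2)λ + (−3) with roots 3 and −1.
Eigenvectors give P = [[7, −3], [−2, 1]] with P⁻¹ = [[1, 3], [2, 7]], and T = P·diag(3, −1)·P⁻¹.
Then T^3 = P·diag(27, −1)·P⁻¹ = [[189, 3], [−54, −1]] · [[1, 3], [2, 7]] = [[195, 588], [−56, −169]].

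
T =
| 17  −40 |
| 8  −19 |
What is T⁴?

[[−319, 800], [−160, 401]]

tr T = −2 and det T = −3, so the characteristic polynomial is λ² − (−2)λ + (−3) with roots 1 and −3.
Eigenvectors give P = [[−5, −2], [−2, −1]] with P⁻¹ = [[−1, 2], [2, −5]], and T = P·diag(1, −3)·P⁻¹.
Then T⁴ = P·diag(1, 81)·P⁻¹ = [[−5, −162], [−2, −81]] · [[−1, 2], [2, −5]] = [[−319, 800], [−160, 401]].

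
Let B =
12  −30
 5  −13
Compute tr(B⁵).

tr B = −1 and det B = −6, so the characteristic polynomial is λ² − (−1)λ + (−6) with roots −3 and 2.
Eigenvectors give P = [[2, 3], [1, 1]] with P⁻¹ = [[−1, 3], [1, −2]], and B = P·diag(−3, 2)·P⁻¹.
Then B⁵ = P·diag(−243, 32)·P⁻¹ = [[−486, 96], [−243, 32]] · [[−1, 3], [1, −2]] = [[582, −1650], [275, −793]].

−211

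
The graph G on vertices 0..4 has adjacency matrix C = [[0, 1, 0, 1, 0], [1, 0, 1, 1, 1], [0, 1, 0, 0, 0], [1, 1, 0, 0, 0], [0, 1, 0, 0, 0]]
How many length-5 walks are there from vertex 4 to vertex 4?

The number of length-5 walks from vertex 4 to vertex 4 is entry (4,4) of C^5, where C is the adjacency matrix.
C^2 = [[2, 1, 1, 1, 1], [1, 4, 0, 1, 0], [1, 0, 1, 1, 1], [1, 1, 1, 2, 1], [1, 0, 1, 1, 1]]
C^3 = [[2, 5, 1, 3, 1], [5, 2, 4, 5, 4], [1, 4, 0, 1, 0], [3, 5, 1, 2, 1], [1, 4, 0, 1, 0]]
C^4 = [[8, 7, 5, 7, 5], [7, 18, 2, 7, 2], [5, 2, 4, 5, 4], [7, 7, 5, 8, 5], [5, 2, 4, 5, 4]]
C^5 = [[14, 25, 7, 15, 7], [25, 18, 18, 25, 18], [7, 18, 2, 7, 2], [15, 25, 7, 14, 7], [7, 18, 2, 7, 2]]

2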